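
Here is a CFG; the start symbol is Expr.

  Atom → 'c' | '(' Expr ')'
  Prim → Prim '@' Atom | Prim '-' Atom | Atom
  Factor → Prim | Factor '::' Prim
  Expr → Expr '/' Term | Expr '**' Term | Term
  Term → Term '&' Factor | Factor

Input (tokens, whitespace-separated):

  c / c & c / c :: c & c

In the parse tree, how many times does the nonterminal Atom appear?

6

[Expr [Expr [Expr [Term [Factor [Prim [Atom c]]]]] / [Term [Term [Factor [Prim [Atom c]]]] & [Factor [Prim [Atom c]]]]] / [Term [Term [Factor [Factor [Prim [Atom c]]] :: [Prim [Atom c]]]] & [Factor [Prim [Atom c]]]]]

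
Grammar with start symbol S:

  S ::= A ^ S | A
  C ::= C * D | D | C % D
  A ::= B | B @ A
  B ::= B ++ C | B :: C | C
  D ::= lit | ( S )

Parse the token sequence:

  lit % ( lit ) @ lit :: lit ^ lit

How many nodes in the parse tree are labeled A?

[S [A [B [C [C [D lit]] % [D ( [S [A [B [C [D lit]]]]] )]]] @ [A [B [B [C [D lit]]] :: [C [D lit]]]]] ^ [S [A [B [C [D lit]]]]]]

4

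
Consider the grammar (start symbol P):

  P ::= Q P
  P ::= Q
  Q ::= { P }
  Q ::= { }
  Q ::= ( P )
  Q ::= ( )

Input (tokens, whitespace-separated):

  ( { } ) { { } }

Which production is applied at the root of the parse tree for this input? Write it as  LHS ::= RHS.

[P [Q ( [P [Q { }]] )] [P [Q { [P [Q { }]] }]]]

P ::= Q P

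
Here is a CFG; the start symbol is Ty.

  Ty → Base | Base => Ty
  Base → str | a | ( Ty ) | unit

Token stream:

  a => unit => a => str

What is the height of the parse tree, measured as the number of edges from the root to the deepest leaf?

5

[Ty [Base a] => [Ty [Base unit] => [Ty [Base a] => [Ty [Base str]]]]]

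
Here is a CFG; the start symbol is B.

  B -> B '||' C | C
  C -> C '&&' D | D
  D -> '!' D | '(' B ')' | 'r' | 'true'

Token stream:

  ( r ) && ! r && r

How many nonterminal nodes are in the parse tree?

[B [C [C [C [D ( [B [C [D r]]] )]] && [D ! [D r]]] && [D r]]]

11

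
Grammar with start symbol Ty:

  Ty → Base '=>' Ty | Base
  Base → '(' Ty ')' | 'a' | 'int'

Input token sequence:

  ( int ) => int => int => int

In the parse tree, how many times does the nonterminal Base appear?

5

[Ty [Base ( [Ty [Base int]] )] => [Ty [Base int] => [Ty [Base int] => [Ty [Base int]]]]]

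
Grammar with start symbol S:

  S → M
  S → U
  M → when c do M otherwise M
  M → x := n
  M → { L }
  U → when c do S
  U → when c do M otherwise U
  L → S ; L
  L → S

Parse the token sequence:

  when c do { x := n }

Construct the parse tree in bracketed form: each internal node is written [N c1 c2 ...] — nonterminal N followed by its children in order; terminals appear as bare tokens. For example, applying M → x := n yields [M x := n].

S
U
when c do S
when c do M
when c do { L }
when c do { S }
when c do { M }
when c do { x := n }

[S [U when c do [S [M { [L [S [M x := n]]] }]]]]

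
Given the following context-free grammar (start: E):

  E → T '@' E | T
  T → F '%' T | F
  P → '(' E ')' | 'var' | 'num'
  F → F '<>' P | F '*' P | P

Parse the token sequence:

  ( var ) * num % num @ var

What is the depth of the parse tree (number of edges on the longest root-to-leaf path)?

9

[E [T [F [F [P ( [E [T [F [P var]]]] )]] * [P num]] % [T [F [P num]]]] @ [E [T [F [P var]]]]]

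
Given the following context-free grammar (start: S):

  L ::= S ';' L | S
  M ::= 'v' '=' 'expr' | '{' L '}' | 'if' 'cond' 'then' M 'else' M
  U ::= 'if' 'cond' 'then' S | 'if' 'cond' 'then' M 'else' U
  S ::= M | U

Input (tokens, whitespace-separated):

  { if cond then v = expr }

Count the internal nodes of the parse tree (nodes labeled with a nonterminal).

7

[S [M { [L [S [U if cond then [S [M v = expr]]]]] }]]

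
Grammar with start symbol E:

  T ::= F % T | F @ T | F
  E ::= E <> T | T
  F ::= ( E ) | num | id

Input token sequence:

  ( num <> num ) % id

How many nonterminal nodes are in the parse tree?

11

[E [T [F ( [E [E [T [F num]]] <> [T [F num]]] )] % [T [F id]]]]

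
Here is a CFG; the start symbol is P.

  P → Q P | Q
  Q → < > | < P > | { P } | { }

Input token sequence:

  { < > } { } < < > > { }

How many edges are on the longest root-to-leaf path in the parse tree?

6

[P [Q { [P [Q < >]] }] [P [Q { }] [P [Q < [P [Q < >]] >] [P [Q { }]]]]]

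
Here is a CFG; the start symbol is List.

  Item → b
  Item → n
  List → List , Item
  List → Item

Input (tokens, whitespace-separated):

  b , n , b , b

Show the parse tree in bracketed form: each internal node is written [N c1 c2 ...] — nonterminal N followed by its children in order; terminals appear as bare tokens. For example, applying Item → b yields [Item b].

[List [List [List [List [Item b]] , [Item n]] , [Item b]] , [Item b]]

List
List , Item
List , Item , Item
List , Item , Item , Item
Item , Item , Item , Item
b , Item , Item , Item
b , n , Item , Item
b , n , b , Item
b , n , b , b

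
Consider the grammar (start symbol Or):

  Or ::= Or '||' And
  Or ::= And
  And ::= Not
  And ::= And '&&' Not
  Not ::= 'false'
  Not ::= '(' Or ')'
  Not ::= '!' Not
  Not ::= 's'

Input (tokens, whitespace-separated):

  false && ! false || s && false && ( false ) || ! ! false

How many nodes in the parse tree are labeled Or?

4

[Or [Or [Or [And [And [Not false]] && [Not ! [Not false]]]] || [And [And [And [Not s]] && [Not false]] && [Not ( [Or [And [Not false]]] )]]] || [And [Not ! [Not ! [Not false]]]]]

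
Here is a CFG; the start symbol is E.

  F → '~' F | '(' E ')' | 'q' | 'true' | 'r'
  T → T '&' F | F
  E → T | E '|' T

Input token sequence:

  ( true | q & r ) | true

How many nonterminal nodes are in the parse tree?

14

[E [E [T [F ( [E [E [T [F true]]] | [T [T [F q]] & [F r]]] )]]] | [T [F true]]]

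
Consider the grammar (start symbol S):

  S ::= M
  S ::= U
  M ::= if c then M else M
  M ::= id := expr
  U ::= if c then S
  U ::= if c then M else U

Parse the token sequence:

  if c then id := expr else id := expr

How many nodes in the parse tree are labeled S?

[S [M if c then [M id := expr] else [M id := expr]]]

1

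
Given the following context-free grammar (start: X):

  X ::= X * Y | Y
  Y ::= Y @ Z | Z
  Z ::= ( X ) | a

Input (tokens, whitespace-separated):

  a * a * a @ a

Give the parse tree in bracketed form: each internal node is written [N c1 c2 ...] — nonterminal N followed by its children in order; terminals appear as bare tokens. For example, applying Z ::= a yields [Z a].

[X [X [X [Y [Z a]]] * [Y [Z a]]] * [Y [Y [Z a]] @ [Z a]]]

X
X * Y
X * Y * Y
Y * Y * Y
Z * Y * Y
a * Y * Y
a * Z * Y
a * a * Y
a * a * Y @ Z
a * a * Z @ Z
a * a * a @ Z
a * a * a @ a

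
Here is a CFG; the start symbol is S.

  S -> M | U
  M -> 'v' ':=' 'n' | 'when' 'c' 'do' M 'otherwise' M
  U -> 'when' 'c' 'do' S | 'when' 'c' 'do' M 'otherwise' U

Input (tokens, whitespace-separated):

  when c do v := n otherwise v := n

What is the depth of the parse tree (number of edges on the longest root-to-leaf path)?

[S [M when c do [M v := n] otherwise [M v := n]]]

3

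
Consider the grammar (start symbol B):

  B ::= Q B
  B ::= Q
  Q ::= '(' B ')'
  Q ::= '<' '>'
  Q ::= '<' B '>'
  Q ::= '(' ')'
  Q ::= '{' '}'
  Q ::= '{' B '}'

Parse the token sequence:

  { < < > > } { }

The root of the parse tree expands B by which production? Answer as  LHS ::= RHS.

[B [Q { [B [Q < [B [Q < >]] >]] }] [B [Q { }]]]

B ::= Q B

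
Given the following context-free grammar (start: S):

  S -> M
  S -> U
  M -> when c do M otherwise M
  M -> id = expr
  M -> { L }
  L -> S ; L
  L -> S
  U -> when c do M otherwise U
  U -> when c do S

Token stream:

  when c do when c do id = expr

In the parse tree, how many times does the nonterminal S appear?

3

[S [U when c do [S [U when c do [S [M id = expr]]]]]]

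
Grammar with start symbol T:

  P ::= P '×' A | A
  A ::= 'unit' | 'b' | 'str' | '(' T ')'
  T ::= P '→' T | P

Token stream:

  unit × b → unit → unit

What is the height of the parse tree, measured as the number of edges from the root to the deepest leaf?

5

[T [P [P [A unit]] × [A b]] → [T [P [A unit]] → [T [P [A unit]]]]]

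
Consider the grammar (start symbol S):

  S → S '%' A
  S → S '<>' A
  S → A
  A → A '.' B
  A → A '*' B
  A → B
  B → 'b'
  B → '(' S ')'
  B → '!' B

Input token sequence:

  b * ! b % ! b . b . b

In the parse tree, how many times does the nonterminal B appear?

[S [S [A [A [B b]] * [B ! [B b]]]] % [A [A [A [B ! [B b]]] . [B b]] . [B b]]]

7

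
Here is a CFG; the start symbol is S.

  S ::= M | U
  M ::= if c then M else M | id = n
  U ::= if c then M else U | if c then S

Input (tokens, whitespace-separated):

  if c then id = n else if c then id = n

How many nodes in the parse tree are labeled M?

[S [U if c then [M id = n] else [U if c then [S [M id = n]]]]]

2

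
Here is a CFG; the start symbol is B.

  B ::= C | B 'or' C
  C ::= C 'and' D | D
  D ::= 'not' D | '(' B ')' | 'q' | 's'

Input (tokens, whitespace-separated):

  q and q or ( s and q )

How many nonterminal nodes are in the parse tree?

13

[B [B [C [C [D q]] and [D q]]] or [C [D ( [B [C [C [D s]] and [D q]]] )]]]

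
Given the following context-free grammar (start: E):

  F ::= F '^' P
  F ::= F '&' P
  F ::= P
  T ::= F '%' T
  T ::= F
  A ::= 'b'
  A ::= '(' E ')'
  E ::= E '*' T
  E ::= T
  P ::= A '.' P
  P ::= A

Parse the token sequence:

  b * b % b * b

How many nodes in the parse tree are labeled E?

[E [E [E [T [F [P [A b]]]]] * [T [F [P [A b]]] % [T [F [P [A b]]]]]] * [T [F [P [A b]]]]]

3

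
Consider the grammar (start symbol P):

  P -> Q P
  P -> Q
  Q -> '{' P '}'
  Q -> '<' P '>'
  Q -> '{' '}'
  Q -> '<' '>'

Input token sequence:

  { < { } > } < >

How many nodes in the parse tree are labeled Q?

4

[P [Q { [P [Q < [P [Q { }]] >]] }] [P [Q < >]]]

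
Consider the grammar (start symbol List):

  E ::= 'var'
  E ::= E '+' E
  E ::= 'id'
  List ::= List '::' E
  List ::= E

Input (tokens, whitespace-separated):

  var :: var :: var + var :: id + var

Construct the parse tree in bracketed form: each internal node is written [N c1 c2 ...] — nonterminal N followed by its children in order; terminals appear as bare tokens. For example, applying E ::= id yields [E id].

[List [List [List [List [E var]] :: [E var]] :: [E [E var] + [E var]]] :: [E [E id] + [E var]]]

List
List :: E
List :: E :: E
List :: E :: E :: E
E :: E :: E :: E
var :: E :: E :: E
var :: var :: E :: E
var :: var :: E + E :: E
var :: var :: var + E :: E
var :: var :: var + var :: E
var :: var :: var + var :: E + E
var :: var :: var + var :: id + E
var :: var :: var + var :: id + var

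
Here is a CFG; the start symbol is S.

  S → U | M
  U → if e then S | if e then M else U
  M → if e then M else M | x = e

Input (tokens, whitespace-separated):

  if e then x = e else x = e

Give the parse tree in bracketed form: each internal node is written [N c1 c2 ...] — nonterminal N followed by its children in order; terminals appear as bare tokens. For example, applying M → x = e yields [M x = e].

[S [M if e then [M x = e] else [M x = e]]]

S
M
if e then M else M
if e then x = e else M
if e then x = e else x = e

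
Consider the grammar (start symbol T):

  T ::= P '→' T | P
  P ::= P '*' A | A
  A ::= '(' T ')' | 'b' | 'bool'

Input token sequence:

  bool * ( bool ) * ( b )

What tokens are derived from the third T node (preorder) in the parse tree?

[T [P [P [P [A bool]] * [A ( [T [P [A bool]]] )]] * [A ( [T [P [A b]]] )]]]

b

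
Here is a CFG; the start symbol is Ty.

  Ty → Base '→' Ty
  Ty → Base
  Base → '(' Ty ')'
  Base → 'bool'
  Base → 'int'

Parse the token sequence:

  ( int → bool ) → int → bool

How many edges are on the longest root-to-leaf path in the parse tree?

5

[Ty [Base ( [Ty [Base int] → [Ty [Base bool]]] )] → [Ty [Base int] → [Ty [Base bool]]]]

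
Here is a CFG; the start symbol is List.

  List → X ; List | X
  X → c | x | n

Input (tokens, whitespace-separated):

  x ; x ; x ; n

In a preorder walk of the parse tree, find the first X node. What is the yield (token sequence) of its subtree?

x

[List [X x] ; [List [X x] ; [List [X x] ; [List [X n]]]]]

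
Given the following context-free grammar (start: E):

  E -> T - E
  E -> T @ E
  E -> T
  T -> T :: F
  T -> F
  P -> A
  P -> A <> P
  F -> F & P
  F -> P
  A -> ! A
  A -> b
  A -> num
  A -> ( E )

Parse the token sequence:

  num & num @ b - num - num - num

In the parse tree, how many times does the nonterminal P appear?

[E [T [F [F [P [A num]]] & [P [A num]]]] @ [E [T [F [P [A b]]]] - [E [T [F [P [A num]]]] - [E [T [F [P [A num]]]] - [E [T [F [P [A num]]]]]]]]]

6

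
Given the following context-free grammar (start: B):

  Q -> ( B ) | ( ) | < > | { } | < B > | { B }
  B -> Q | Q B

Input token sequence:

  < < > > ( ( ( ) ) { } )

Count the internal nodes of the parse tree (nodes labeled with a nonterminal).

[B [Q < [B [Q < >]] >] [B [Q ( [B [Q ( [B [Q ( )]] )] [B [Q { }]]] )]]]

12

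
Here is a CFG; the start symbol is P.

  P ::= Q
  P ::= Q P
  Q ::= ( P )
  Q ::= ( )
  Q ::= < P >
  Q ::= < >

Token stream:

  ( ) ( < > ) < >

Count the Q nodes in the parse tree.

4

[P [Q ( )] [P [Q ( [P [Q < >]] )] [P [Q < >]]]]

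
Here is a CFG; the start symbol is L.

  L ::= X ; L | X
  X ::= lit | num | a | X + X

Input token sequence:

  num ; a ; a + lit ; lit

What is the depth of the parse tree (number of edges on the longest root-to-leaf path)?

[L [X num] ; [L [X a] ; [L [X [X a] + [X lit]] ; [L [X lit]]]]]

5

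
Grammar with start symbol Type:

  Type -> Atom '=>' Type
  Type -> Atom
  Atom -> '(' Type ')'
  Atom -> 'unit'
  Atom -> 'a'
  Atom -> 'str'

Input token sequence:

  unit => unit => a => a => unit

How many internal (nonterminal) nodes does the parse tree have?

10

[Type [Atom unit] => [Type [Atom unit] => [Type [Atom a] => [Type [Atom a] => [Type [Atom unit]]]]]]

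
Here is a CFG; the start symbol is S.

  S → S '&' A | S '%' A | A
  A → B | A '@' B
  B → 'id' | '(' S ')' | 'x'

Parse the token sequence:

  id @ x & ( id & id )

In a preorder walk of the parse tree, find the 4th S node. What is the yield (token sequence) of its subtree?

id

[S [S [A [A [B id]] @ [B x]]] & [A [B ( [S [S [A [B id]]] & [A [B id]]] )]]]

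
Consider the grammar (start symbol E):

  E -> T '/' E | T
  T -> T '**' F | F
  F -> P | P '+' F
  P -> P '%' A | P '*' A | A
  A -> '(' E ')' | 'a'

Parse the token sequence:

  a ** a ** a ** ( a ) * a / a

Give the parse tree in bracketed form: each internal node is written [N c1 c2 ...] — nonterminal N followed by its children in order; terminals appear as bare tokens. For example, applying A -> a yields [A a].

[E [T [T [T [T [F [P [A a]]]] ** [F [P [A a]]]] ** [F [P [A a]]]] ** [F [P [P [A ( [E [T [F [P [A a]]]]] )]] * [A a]]]] / [E [T [F [P [A a]]]]]]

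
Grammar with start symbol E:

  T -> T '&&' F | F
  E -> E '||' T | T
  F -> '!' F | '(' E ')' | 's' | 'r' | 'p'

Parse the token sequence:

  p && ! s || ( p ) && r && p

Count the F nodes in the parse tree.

7

[E [E [T [T [F p]] && [F ! [F s]]]] || [T [T [T [F ( [E [T [F p]]] )]] && [F r]] && [F p]]]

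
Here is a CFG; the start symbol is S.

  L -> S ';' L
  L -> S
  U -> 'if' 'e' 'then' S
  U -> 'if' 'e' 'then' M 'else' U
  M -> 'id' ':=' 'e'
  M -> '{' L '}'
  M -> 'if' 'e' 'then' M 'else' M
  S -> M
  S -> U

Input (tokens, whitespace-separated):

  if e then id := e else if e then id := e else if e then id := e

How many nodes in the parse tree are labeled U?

3

[S [U if e then [M id := e] else [U if e then [M id := e] else [U if e then [S [M id := e]]]]]]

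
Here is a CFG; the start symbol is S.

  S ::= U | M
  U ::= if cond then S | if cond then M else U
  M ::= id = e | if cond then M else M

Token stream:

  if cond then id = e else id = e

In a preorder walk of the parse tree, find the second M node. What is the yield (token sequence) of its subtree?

[S [M if cond then [M id = e] else [M id = e]]]

id = e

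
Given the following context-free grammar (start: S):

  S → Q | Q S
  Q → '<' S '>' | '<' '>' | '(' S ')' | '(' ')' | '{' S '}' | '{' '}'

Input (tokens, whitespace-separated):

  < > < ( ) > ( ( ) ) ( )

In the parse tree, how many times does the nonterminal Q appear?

[S [Q < >] [S [Q < [S [Q ( )]] >] [S [Q ( [S [Q ( )]] )] [S [Q ( )]]]]]

6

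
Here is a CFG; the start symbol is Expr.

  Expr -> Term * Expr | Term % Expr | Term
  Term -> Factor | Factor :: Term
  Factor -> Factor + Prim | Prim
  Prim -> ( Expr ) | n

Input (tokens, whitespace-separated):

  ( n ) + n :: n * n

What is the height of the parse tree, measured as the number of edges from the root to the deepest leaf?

[Expr [Term [Factor [Factor [Prim ( [Expr [Term [Factor [Prim n]]]] )]] + [Prim n]] :: [Term [Factor [Prim n]]]] * [Expr [Term [Factor [Prim n]]]]]

9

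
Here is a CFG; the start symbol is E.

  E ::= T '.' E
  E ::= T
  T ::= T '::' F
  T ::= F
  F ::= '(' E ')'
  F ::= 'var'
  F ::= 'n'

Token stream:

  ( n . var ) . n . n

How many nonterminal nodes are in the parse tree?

[E [T [F ( [E [T [F n]] . [E [T [F var]]]] )]] . [E [T [F n]] . [E [T [F n]]]]]

15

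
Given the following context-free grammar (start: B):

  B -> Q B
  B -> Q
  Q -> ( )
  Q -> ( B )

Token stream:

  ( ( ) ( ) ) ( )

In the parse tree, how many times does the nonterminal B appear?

4

[B [Q ( [B [Q ( )] [B [Q ( )]]] )] [B [Q ( )]]]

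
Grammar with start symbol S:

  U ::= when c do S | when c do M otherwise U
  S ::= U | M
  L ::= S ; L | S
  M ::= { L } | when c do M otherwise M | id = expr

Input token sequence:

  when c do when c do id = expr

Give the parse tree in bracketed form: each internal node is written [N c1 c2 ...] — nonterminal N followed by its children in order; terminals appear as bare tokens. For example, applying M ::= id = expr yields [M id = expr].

S
U
when c do S
when c do U
when c do when c do S
when c do when c do M
when c do when c do id = expr

[S [U when c do [S [U when c do [S [M id = expr]]]]]]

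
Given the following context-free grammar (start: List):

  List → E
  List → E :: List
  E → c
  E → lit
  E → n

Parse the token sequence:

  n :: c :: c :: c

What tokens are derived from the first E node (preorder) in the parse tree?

n

[List [E n] :: [List [E c] :: [List [E c] :: [List [E c]]]]]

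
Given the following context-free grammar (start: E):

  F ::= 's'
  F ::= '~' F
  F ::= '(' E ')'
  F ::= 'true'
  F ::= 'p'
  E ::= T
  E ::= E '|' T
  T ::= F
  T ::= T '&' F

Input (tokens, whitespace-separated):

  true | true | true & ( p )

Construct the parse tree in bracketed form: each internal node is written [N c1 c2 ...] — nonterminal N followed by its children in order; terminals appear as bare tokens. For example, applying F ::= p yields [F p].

[E [E [E [T [F true]]] | [T [F true]]] | [T [T [F true]] & [F ( [E [T [F p]]] )]]]

E
E | T
E | T | T
T | T | T
F | T | T
true | T | T
true | F | T
true | true | T
true | true | T & F
true | true | F & F
true | true | true & F
true | true | true & ( E )
true | true | true & ( T )
true | true | true & ( F )
true | true | true & ( p )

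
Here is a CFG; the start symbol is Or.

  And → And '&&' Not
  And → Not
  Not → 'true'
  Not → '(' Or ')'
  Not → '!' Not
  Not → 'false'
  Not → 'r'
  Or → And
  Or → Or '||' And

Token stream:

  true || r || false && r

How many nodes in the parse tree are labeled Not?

4

[Or [Or [Or [And [Not true]]] || [And [Not r]]] || [And [And [Not false]] && [Not r]]]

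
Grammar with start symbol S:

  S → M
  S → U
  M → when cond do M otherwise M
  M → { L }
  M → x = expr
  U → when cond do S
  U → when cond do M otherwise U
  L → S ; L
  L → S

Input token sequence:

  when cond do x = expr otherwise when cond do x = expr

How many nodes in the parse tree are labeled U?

2

[S [U when cond do [M x = expr] otherwise [U when cond do [S [M x = expr]]]]]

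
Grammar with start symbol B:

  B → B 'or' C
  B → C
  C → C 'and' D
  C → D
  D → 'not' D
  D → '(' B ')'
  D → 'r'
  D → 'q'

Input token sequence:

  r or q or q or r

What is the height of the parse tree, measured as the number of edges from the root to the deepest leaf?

6

[B [B [B [B [C [D r]]] or [C [D q]]] or [C [D q]]] or [C [D r]]]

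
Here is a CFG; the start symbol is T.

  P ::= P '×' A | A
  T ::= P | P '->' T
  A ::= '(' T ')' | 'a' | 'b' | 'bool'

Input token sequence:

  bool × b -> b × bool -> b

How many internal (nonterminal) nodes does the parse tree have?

13

[T [P [P [A bool]] × [A b]] -> [T [P [P [A b]] × [A bool]] -> [T [P [A b]]]]]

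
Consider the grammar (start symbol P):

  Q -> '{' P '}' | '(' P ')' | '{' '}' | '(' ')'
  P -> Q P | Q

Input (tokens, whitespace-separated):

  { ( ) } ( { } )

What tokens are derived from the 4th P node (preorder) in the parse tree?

[P [Q { [P [Q ( )]] }] [P [Q ( [P [Q { }]] )]]]

{ }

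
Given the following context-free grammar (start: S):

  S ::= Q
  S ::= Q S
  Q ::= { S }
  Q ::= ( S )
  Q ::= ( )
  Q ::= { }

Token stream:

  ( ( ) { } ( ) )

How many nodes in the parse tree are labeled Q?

[S [Q ( [S [Q ( )] [S [Q { }] [S [Q ( )]]]] )]]

4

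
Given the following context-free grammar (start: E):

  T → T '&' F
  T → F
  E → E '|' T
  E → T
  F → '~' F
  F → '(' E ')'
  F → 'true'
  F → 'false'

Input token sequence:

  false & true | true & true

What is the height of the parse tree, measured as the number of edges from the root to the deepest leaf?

[E [E [T [T [F false]] & [F true]]] | [T [T [F true]] & [F true]]]

5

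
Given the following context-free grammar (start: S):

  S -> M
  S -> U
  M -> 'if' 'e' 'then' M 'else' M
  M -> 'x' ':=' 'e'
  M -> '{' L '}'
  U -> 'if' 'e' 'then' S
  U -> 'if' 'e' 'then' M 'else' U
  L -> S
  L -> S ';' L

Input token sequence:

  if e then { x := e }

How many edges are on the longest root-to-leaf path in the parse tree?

7

[S [U if e then [S [M { [L [S [M x := e]]] }]]]]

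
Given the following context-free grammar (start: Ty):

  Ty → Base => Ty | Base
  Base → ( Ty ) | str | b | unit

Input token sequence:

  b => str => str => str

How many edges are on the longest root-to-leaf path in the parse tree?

[Ty [Base b] => [Ty [Base str] => [Ty [Base str] => [Ty [Base str]]]]]

5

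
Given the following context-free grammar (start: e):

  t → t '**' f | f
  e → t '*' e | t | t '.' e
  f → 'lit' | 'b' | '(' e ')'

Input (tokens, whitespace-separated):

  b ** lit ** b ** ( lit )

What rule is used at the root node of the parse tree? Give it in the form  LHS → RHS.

[e [t [t [t [t [f b]] ** [f lit]] ** [f b]] ** [f ( [e [t [f lit]]] )]]]

e → t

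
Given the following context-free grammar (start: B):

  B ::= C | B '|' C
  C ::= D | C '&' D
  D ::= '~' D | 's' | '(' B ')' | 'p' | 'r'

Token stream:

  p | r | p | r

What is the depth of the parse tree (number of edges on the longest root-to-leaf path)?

6

[B [B [B [B [C [D p]]] | [C [D r]]] | [C [D p]]] | [C [D r]]]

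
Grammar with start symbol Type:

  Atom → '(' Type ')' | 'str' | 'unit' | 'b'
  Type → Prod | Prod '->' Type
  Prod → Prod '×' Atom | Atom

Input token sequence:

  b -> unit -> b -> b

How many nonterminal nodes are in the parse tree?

[Type [Prod [Atom b]] -> [Type [Prod [Atom unit]] -> [Type [Prod [Atom b]] -> [Type [Prod [Atom b]]]]]]

12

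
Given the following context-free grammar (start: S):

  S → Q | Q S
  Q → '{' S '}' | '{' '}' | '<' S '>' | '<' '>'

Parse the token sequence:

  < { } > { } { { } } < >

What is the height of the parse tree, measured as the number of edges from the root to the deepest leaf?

[S [Q < [S [Q { }]] >] [S [Q { }] [S [Q { [S [Q { }]] }] [S [Q < >]]]]]

6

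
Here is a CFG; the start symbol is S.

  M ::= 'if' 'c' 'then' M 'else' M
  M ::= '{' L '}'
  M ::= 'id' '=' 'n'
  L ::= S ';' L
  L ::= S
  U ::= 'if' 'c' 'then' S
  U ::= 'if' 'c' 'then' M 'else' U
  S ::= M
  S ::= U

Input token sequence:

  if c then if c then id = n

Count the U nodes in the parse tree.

2

[S [U if c then [S [U if c then [S [M id = n]]]]]]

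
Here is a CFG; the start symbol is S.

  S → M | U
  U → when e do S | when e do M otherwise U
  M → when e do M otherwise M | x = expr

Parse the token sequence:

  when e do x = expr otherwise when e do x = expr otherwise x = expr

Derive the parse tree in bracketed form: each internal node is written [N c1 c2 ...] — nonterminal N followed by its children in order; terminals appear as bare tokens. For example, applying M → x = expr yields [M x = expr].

[S [M when e do [M x = expr] otherwise [M when e do [M x = expr] otherwise [M x = expr]]]]

S
M
when e do M otherwise M
when e do x = expr otherwise M
when e do x = expr otherwise when e do M otherwise M
when e do x = expr otherwise when e do x = expr otherwise M
when e do x = expr otherwise when e do x = expr otherwise x = expr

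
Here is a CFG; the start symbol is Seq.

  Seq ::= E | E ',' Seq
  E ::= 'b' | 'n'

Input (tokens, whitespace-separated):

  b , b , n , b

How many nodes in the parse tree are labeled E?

4

[Seq [E b] , [Seq [E b] , [Seq [E n] , [Seq [E b]]]]]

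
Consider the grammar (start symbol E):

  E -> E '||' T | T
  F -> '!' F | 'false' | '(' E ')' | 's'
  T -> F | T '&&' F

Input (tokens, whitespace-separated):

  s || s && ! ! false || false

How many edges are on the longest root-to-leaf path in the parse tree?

6

[E [E [E [T [F s]]] || [T [T [F s]] && [F ! [F ! [F false]]]]] || [T [F false]]]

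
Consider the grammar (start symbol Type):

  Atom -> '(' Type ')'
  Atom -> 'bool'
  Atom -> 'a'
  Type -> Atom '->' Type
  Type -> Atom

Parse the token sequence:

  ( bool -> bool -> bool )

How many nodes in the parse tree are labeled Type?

[Type [Atom ( [Type [Atom bool] -> [Type [Atom bool] -> [Type [Atom bool]]]] )]]

4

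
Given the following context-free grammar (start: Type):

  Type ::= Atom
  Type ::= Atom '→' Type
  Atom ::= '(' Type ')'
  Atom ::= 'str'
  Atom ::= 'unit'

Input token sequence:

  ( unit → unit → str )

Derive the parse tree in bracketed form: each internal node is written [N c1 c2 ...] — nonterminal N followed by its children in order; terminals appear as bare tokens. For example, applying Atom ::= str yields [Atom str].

[Type [Atom ( [Type [Atom unit] → [Type [Atom unit] → [Type [Atom str]]]] )]]

Type
Atom
( Type )
( Atom → Type )
( unit → Type )
( unit → Atom → Type )
( unit → unit → Type )
( unit → unit → Atom )
( unit → unit → str )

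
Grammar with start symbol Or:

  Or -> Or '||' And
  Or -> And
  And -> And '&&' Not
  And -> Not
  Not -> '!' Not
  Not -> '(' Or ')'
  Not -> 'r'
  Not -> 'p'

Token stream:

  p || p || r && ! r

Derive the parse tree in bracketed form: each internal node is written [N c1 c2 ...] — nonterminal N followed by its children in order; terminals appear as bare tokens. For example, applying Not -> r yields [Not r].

[Or [Or [Or [And [Not p]]] || [And [Not p]]] || [And [And [Not r]] && [Not ! [Not r]]]]

Or
Or || And
Or || And || And
And || And || And
Not || And || And
p || And || And
p || Not || And
p || p || And
p || p || And && Not
p || p || Not && Not
p || p || r && Not
p || p || r && ! Not
p || p || r && ! r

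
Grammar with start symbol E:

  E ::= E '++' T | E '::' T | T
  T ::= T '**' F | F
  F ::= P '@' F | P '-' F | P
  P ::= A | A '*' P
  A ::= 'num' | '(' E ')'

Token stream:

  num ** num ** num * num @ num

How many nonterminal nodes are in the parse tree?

[E [T [T [T [F [P [A num]]]] ** [F [P [A num]]]] ** [F [P [A num] * [P [A num]]] @ [F [P [A num]]]]]]

18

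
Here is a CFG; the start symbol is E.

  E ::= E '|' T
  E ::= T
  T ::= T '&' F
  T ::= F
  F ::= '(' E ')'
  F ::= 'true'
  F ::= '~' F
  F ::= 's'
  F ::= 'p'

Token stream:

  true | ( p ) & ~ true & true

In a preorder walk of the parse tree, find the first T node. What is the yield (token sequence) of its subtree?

[E [E [T [F true]]] | [T [T [T [F ( [E [T [F p]]] )]] & [F ~ [F true]]] & [F true]]]

true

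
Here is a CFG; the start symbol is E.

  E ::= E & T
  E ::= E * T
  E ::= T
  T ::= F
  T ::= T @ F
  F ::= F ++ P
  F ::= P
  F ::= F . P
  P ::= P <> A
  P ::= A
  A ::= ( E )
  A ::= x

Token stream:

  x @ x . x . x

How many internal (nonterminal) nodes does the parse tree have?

15

[E [T [T [F [P [A x]]]] @ [F [F [F [P [A x]]] . [P [A x]]] . [P [A x]]]]]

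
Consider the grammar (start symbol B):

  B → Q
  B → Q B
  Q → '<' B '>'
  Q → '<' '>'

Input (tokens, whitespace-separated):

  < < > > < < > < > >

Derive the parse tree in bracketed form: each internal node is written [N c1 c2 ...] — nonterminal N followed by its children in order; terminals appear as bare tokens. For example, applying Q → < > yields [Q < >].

[B [Q < [B [Q < >]] >] [B [Q < [B [Q < >] [B [Q < >]]] >]]]

B
Q B
< B > B
< Q > B
< < > > B
< < > > Q
< < > > < B >
< < > > < Q B >
< < > > < < > B >
< < > > < < > Q >
< < > > < < > < > >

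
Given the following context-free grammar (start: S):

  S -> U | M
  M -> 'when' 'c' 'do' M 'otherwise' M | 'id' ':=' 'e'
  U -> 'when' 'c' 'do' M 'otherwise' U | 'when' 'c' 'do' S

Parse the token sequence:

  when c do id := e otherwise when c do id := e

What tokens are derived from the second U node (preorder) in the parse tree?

[S [U when c do [M id := e] otherwise [U when c do [S [M id := e]]]]]

when c do id := e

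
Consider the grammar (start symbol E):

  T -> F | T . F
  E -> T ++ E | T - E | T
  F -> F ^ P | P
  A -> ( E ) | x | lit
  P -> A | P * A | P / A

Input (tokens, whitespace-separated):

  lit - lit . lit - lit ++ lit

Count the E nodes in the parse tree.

[E [T [F [P [A lit]]]] - [E [T [T [F [P [A lit]]]] . [F [P [A lit]]]] - [E [T [F [P [A lit]]]] ++ [E [T [F [P [A lit]]]]]]]]

4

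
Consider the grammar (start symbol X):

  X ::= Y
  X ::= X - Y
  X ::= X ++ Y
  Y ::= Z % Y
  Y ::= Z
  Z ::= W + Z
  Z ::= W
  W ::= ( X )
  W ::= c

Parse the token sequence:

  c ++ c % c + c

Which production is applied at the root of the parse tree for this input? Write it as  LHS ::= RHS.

X ::= X ++ Y

[X [X [Y [Z [W c]]]] ++ [Y [Z [W c]] % [Y [Z [W c] + [Z [W c]]]]]]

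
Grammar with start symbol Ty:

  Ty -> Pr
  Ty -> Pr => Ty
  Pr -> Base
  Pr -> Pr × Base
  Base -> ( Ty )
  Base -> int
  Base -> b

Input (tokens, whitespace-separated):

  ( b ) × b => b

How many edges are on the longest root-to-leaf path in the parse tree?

[Ty [Pr [Pr [Base ( [Ty [Pr [Base b]]] )]] × [Base b]] => [Ty [Pr [Base b]]]]

7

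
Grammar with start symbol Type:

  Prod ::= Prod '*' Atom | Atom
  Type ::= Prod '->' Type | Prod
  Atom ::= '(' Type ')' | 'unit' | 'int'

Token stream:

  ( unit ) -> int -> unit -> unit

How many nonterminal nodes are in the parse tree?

[Type [Prod [Atom ( [Type [Prod [Atom unit]]] )]] -> [Type [Prod [Atom int]] -> [Type [Prod [Atom unit]] -> [Type [Prod [Atom unit]]]]]]

15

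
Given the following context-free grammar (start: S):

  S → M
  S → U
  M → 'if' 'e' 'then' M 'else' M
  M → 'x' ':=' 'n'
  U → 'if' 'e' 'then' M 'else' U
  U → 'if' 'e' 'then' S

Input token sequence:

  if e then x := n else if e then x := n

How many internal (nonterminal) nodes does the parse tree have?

[S [U if e then [M x := n] else [U if e then [S [M x := n]]]]]

6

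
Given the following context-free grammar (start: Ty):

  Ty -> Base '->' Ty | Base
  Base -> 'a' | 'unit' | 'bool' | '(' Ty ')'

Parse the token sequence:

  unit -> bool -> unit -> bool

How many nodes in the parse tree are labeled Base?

[Ty [Base unit] -> [Ty [Base bool] -> [Ty [Base unit] -> [Ty [Base bool]]]]]

4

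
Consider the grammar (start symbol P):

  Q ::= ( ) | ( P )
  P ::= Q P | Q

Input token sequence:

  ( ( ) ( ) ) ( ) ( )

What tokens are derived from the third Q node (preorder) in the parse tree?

( )

[P [Q ( [P [Q ( )] [P [Q ( )]]] )] [P [Q ( )] [P [Q ( )]]]]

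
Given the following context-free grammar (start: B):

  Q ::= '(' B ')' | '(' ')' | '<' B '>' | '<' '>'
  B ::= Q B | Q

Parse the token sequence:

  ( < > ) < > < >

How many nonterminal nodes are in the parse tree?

[B [Q ( [B [Q < >]] )] [B [Q < >] [B [Q < >]]]]

8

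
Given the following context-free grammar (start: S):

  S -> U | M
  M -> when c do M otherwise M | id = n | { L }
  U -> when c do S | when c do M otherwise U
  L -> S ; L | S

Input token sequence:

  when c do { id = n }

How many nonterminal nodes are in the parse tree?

[S [U when c do [S [M { [L [S [M id = n]]] }]]]]

7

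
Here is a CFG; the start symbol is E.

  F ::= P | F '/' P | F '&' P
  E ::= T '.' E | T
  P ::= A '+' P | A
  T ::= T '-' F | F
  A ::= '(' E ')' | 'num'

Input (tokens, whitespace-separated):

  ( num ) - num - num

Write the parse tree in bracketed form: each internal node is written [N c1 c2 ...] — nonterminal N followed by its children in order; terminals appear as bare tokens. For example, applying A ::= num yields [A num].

[E [T [T [T [F [P [A ( [E [T [F [P [A num]]]]] )]]]] - [F [P [A num]]]] - [F [P [A num]]]]]

E
T
T - F
T - F - F
F - F - F
P - F - F
A - F - F
( E ) - F - F
( T ) - F - F
( F ) - F - F
( P ) - F - F
( A ) - F - F
( num ) - F - F
( num ) - P - F
( num ) - A - F
( num ) - num - F
( num ) - num - P
( num ) - num - A
( num ) - num - num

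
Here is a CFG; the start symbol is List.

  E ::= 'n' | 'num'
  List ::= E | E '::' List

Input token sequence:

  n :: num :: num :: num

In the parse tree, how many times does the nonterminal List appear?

[List [E n] :: [List [E num] :: [List [E num] :: [List [E num]]]]]

4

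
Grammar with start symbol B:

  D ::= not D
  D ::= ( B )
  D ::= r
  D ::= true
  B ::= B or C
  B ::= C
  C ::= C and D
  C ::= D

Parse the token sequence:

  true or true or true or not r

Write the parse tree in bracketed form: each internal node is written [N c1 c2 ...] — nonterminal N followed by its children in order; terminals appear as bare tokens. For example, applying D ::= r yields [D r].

B
B or C
B or C or C
B or C or C or C
C or C or C or C
D or C or C or C
true or C or C or C
true or D or C or C
true or true or C or C
true or true or D or C
true or true or true or C
true or true or true or D
true or true or true or not D
true or true or true or not r

[B [B [B [B [C [D true]]] or [C [D true]]] or [C [D true]]] or [C [D not [D r]]]]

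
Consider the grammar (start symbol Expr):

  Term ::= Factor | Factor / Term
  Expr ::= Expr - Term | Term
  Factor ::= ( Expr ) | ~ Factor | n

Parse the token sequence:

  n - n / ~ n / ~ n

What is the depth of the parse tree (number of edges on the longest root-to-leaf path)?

6

[Expr [Expr [Term [Factor n]]] - [Term [Factor n] / [Term [Factor ~ [Factor n]] / [Term [Factor ~ [Factor n]]]]]]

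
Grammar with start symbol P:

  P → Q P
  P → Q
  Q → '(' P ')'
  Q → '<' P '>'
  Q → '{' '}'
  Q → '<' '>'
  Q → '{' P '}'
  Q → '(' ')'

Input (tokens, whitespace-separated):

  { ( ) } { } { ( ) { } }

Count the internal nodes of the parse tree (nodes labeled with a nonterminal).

12

[P [Q { [P [Q ( )]] }] [P [Q { }] [P [Q { [P [Q ( )] [P [Q { }]]] }]]]]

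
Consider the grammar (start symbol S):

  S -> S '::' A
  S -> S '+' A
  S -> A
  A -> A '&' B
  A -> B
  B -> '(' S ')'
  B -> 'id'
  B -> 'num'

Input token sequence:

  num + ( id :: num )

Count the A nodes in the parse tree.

4

[S [S [A [B num]]] + [A [B ( [S [S [A [B id]]] :: [A [B num]]] )]]]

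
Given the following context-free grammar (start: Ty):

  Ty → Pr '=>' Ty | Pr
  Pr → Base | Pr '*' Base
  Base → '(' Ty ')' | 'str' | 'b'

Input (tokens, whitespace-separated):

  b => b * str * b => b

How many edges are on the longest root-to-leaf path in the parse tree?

6

[Ty [Pr [Base b]] => [Ty [Pr [Pr [Pr [Base b]] * [Base str]] * [Base b]] => [Ty [Pr [Base b]]]]]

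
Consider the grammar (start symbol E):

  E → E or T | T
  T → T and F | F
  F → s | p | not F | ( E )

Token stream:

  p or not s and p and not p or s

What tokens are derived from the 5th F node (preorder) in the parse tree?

[E [E [E [T [F p]]] or [T [T [T [F not [F s]]] and [F p]] and [F not [F p]]]] or [T [F s]]]

not p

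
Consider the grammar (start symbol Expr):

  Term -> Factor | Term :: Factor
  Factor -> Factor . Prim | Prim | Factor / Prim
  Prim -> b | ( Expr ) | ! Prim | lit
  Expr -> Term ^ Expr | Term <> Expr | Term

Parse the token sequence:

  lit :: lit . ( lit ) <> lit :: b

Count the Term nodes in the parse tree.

[Expr [Term [Term [Factor [Prim lit]]] :: [Factor [Factor [Prim lit]] . [Prim ( [Expr [Term [Factor [Prim lit]]]] )]]] <> [Expr [Term [Term [Factor [Prim lit]]] :: [Factor [Prim b]]]]]

5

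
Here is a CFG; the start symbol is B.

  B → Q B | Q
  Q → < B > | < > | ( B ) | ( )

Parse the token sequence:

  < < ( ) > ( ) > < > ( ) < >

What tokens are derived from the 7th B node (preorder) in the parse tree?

< >

[B [Q < [B [Q < [B [Q ( )]] >] [B [Q ( )]]] >] [B [Q < >] [B [Q ( )] [B [Q < >]]]]]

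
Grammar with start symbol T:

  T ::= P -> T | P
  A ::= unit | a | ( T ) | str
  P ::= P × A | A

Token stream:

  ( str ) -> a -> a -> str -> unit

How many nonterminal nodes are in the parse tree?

[T [P [A ( [T [P [A str]]] )]] -> [T [P [A a]] -> [T [P [A a]] -> [T [P [A str]] -> [T [P [A unit]]]]]]]

18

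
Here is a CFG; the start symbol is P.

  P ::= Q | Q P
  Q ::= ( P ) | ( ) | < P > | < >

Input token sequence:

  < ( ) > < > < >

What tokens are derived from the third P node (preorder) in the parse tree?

[P [Q < [P [Q ( )]] >] [P [Q < >] [P [Q < >]]]]

< > < >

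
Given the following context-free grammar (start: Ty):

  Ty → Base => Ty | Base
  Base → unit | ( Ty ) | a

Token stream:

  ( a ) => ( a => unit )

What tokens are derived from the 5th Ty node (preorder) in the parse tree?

[Ty [Base ( [Ty [Base a]] )] => [Ty [Base ( [Ty [Base a] => [Ty [Base unit]]] )]]]

unit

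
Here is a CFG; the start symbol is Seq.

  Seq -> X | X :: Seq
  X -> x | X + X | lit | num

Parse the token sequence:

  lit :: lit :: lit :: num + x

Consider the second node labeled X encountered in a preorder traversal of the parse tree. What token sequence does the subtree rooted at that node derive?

lit

[Seq [X lit] :: [Seq [X lit] :: [Seq [X lit] :: [Seq [X [X num] + [X x]]]]]]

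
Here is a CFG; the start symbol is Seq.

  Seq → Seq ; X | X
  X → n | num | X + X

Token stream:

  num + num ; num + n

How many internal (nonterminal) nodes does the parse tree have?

[Seq [Seq [X [X num] + [X num]]] ; [X [X num] + [X n]]]

8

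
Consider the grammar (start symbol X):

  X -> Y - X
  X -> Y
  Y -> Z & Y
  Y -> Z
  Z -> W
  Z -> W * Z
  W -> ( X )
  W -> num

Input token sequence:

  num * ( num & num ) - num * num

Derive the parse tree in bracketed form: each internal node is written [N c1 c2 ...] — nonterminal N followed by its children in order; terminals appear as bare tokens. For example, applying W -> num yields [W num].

X
Y - X
Z - X
W * Z - X
num * Z - X
num * W - X
num * ( X ) - X
num * ( Y ) - X
num * ( Z & Y ) - X
num * ( W & Y ) - X
num * ( num & Y ) - X
num * ( num & Z ) - X
num * ( num & W ) - X
num * ( num & num ) - X
num * ( num & num ) - Y
num * ( num & num ) - Z
num * ( num & num ) - W * Z
num * ( num & num ) - num * Z
num * ( num & num ) - num * W
num * ( num & num ) - num * num

[X [Y [Z [W num] * [Z [W ( [X [Y [Z [W num]] & [Y [Z [W num]]]]] )]]]] - [X [Y [Z [W num] * [Z [W num]]]]]]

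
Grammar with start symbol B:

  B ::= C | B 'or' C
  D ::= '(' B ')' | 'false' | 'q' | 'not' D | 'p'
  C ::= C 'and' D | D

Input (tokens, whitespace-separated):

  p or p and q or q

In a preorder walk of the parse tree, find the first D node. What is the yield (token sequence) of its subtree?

[B [B [B [C [D p]]] or [C [C [D p]] and [D q]]] or [C [D q]]]

p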